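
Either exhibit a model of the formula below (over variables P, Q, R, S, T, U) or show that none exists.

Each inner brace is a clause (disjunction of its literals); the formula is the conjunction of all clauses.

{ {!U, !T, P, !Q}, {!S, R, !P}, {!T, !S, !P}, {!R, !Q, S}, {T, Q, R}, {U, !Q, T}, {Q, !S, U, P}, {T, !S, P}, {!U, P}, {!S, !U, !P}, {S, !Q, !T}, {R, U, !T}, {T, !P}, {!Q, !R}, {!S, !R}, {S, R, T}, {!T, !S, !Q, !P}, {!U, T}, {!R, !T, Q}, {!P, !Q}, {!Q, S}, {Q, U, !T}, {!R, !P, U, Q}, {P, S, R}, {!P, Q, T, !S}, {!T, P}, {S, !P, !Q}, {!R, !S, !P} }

P=false,  Q=false,  R=true,  S=false,  T=false,  U=false

Try U = false.
Try Q = false.
Unit clause (!T) forces T = false.
Unit clause (R) forces R = true.
Unit clause (!P) forces P = false.
Unit clause (!S) forces S = false.
This assignment satisfies each clause.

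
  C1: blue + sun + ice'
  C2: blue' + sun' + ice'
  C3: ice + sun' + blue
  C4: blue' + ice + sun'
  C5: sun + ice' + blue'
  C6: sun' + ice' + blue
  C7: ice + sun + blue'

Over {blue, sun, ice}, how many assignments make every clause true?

There are 2^3 = 8 truth assignments over (blue, sun, ice).
Check each against the 7 clauses (columns in the order blue, sun, ice):
  F F F  ✓ satisfies all
  F F T  ✗ fails (blue + sun + ice')
  F T F  ✗ fails (ice + sun' + blue)
  F T T  ✗ fails (sun' + ice' + blue)
  T F F  ✗ fails (ice + sun + blue')
  T F T  ✗ fails (sun + ice' + blue')
  T T F  ✗ fails (blue' + ice + sun')
  T T T  ✗ fails (blue' + sun' + ice')
1 of the 8 rows is a model.

1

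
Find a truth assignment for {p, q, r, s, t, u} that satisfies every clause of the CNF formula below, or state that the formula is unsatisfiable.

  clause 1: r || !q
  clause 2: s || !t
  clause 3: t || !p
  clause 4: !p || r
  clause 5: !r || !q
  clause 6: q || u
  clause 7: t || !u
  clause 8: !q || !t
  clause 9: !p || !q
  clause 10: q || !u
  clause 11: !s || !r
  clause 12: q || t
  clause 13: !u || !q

Suppose r = true.
(!q) alone gives q = false.
(u) alone gives u = true.
But (!u) is also a unit clause — contradiction.
That branch fails; take r = false instead.
(!q) alone gives q = false.
(!p) alone gives p = false.
(u) alone gives u = true.
But (!u) is also a unit clause — contradiction.
Both values of r lead to a conflict.

UNSATISFIABLE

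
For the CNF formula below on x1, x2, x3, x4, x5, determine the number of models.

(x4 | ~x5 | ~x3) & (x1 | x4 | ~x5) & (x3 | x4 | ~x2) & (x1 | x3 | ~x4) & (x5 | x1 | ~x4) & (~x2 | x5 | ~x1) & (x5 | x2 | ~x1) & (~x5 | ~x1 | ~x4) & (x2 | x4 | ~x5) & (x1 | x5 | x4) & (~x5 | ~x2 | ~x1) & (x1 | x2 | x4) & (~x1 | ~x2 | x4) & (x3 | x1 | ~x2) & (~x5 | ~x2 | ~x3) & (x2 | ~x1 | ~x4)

There are 2^5 = 32 truth assignments over (x1, x2, x3, x4, x5).
Split on x5. With x5 = 1, the clauses containing x5 are satisfied and ~x5 drops from the rest; 1 of the 2^4 = 16 assignments to the other variables satisfy what remains.
With x5 = 0, by the same count on the reduced clause set, 0 assignments work.
(One model: x1=F, x2=F, x3=T, x4=T, x5=T.)
Total: 1 + 0 = 1.

1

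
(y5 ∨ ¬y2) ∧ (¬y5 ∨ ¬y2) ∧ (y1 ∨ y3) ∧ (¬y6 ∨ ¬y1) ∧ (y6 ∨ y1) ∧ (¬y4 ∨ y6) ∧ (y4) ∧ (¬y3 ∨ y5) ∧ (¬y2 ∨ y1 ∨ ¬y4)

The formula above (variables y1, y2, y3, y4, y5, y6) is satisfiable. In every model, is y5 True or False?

Suppose y5 = False.
From the singleton clause (¬y2), y2 = False.
From the singleton clause (y4), y4 = True.
From the singleton clause (y6), y6 = True.
From the singleton clause (¬y1), y1 = False.
From the singleton clause (y3), y3 = True.
That conflicts with the unit clause (¬y3).
So every satisfying assignment has y5 = True.

True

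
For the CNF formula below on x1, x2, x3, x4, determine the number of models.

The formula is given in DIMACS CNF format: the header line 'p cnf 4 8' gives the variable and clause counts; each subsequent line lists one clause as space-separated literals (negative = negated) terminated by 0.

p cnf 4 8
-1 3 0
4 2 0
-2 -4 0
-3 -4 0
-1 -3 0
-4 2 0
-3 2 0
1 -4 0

There are 2^4 = 16 truth assignments over (x1, x2, x3, x4).
Split on x4. With x4 = True, the clauses containing x4 are satisfied and ¬x4 drops from the rest; 0 of the 2^3 = 8 assignments to the other variables satisfy what remains.
With x4 = False, by the same count on the reduced clause set, 2 assignments work.
(One model: x1=F, x2=T, x3=F, x4=F.)
Total: 0 + 2 = 2.

2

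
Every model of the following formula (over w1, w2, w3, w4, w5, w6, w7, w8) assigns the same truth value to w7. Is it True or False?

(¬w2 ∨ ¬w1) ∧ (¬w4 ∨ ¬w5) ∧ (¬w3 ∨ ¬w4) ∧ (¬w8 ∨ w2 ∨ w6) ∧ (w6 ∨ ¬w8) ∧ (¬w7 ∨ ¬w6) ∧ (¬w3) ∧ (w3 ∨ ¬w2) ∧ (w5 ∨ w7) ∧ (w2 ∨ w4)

Suppose w7 = False.
(¬w3) alone gives w3 = False.
(¬w2) alone gives w2 = False.
(w5) alone gives w5 = True.
(¬w4) alone gives w4 = False.
That conflicts with the unit clause (w4).
So every satisfying assignment has w7 = True.

True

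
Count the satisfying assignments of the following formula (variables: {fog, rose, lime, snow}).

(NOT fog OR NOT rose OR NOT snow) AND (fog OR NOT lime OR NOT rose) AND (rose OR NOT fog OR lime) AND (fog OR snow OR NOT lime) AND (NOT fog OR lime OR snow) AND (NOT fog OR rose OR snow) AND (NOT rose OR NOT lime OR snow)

There are 2^4 = 16 truth assignments over (fog, rose, lime, snow).
Check each against the 7 clauses (columns in the order fog, rose, lime, snow):
  F F F F  ✓ satisfies all
  F F F T  ✓ satisfies all
  F F T F  ✗ fails (fog OR snow OR NOT lime)
  F F T T  ✓ satisfies all
  F T F F  ✓ satisfies all
  F T F T  ✓ satisfies all
  F T T F  ✗ fails (fog OR NOT lime OR NOT rose)
  F T T T  ✗ fails (fog OR NOT lime OR NOT rose)
  T F F F  ✗ fails (rose OR NOT fog OR lime)
  T F F T  ✗ fails (rose OR NOT fog OR lime)
  T F T F  ✗ fails (NOT fog OR rose OR snow)
  T F T T  ✓ satisfies all
  T T F F  ✗ fails (NOT fog OR lime OR snow)
  T T F T  ✗ fails (NOT fog OR NOT rose OR NOT snow)
  T T T F  ✗ fails (NOT rose OR NOT lime OR snow)
  T T T T  ✗ fails (NOT fog OR NOT rose OR NOT snow)
6 of the 16 rows are models.

6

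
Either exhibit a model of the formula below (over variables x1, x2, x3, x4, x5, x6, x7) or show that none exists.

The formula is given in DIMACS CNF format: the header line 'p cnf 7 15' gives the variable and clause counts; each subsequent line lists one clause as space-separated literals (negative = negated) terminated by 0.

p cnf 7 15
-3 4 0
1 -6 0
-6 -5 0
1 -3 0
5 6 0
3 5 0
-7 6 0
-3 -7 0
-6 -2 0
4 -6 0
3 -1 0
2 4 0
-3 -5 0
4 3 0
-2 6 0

Case x3 = False:
The clause (x5) is unit, so x5 = True.
The clause (¬x6) is unit, so x6 = False.
The clause (¬x7) is unit, so x7 = False.
The clause (¬x1) is unit, so x1 = False.
The clause (x4) is unit, so x4 = True.
The clause (¬x2) is unit, so x2 = False.
This assignment satisfies each clause.

x1=False; x2=False; x3=False; x4=True; x5=True; x6=False; x7=False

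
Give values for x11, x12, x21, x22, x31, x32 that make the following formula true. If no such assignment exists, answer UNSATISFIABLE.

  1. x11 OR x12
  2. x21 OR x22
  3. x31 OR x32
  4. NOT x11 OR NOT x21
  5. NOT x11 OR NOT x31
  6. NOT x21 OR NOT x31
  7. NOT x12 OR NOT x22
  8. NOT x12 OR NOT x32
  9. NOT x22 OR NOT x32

Branch on x11: set x11 = true.
Unit clause (NOT x21) forces x21 = false.
Unit clause (x22) forces x22 = true.
Unit clause (NOT x31) forces x31 = false.
Unit clause (x32) forces x32 = true.
But (NOT x32) is also a unit clause — contradiction.
Backtrack on x11: now try x11 = false.
Unit clause (x12) forces x12 = true.
Unit clause (NOT x22) forces x22 = false.
Unit clause (x21) forces x21 = true.
Unit clause (NOT x31) forces x31 = false.
Unit clause (x32) forces x32 = true.
But (NOT x32) is also a unit clause — contradiction.
Neither x11 = true nor x11 = false works.

UNSATISFIABLE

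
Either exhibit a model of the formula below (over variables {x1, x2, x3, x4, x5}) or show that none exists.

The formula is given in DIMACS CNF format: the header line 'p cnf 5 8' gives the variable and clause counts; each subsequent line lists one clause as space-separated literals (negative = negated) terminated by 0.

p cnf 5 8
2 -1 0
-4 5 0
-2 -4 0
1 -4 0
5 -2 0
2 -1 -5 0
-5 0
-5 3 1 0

(¬x5) alone gives x5 = False.
(¬x4) alone gives x4 = False.
(¬x2) alone gives x2 = False.
(¬x1) alone gives x1 = False.
Every clause is now satisfied; x3 is unconstrained.

x1: False, x2: False, x3: False, x4: False, x5: False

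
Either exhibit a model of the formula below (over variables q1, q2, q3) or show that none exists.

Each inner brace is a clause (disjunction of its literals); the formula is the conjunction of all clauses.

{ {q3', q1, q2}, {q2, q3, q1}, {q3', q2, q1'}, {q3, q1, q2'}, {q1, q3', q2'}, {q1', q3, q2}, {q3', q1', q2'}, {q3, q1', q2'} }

Case q3 = 0:
Case q2 = 1:
From the singleton clause (q1), q1 = 1.
That conflicts with the unit clause (q1').
That branch fails; take q2 = 0 instead.
From the singleton clause (q1), q1 = 1.
That conflicts with the unit clause (q1').
Both values of q2 lead to a conflict.
That branch fails; take q3 = 1 instead.
Case q1 = 1:
From the singleton clause (q2), q2 = 1.
That conflicts with the unit clause (q2').
That branch fails; take q1 = 0 instead.
From the singleton clause (q2), q2 = 1.
That conflicts with the unit clause (q2').
Both values of q1 lead to a conflict.
Both values of q3 lead to a conflict.

UNSATISFIABLE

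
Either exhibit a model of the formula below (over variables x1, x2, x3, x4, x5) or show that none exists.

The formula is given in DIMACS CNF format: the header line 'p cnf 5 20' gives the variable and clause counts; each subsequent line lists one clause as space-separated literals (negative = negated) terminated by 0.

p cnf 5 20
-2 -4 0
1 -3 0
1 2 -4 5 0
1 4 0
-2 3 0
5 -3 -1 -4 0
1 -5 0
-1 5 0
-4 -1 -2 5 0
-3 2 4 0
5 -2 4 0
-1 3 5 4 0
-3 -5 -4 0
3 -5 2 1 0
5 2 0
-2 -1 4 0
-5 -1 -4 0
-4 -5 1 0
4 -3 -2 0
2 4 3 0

UNSATISFIABLE

Try x2 = False.
(x5) alone gives x5 = True.
(x1) alone gives x1 = True.
(¬x4) alone gives x4 = False.
(¬x3) alone gives x3 = False.
That conflicts with the unit clause (x3).
Backtrack on x2: now try x2 = True.
(¬x4) alone gives x4 = False.
(x1) alone gives x1 = True.
That conflicts with the unit clause (¬x1).
Both values of x2 lead to a conflict.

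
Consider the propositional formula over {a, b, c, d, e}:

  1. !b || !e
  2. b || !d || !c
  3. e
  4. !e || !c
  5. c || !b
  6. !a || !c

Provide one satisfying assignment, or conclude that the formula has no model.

a ↦ false; b ↦ false; c ↦ false; d ↦ true; e ↦ true

From the singleton clause (e), e = true.
From the singleton clause (!b), b = false.
From the singleton clause (!c), c = false.
Every clause is now satisfied; a, d are unconstrained.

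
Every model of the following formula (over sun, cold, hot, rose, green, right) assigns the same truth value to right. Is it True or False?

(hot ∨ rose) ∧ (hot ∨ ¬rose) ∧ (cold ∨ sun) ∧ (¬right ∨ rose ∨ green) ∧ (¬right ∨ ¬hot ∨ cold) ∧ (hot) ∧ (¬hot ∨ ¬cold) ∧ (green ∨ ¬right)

Suppose right = True.
(hot) alone gives hot = True.
(cold) alone gives cold = True.
But (¬cold) is also a unit clause — contradiction.
So every satisfying assignment has right = False.

False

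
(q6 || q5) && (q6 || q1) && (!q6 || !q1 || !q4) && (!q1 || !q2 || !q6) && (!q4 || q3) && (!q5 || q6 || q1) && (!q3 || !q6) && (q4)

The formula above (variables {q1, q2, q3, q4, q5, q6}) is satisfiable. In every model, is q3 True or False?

Suppose q3 = false.
Unit clause (!q4) forces q4 = false.
But (q4) is also a unit clause — contradiction.
So every satisfying assignment has q3 = True.

True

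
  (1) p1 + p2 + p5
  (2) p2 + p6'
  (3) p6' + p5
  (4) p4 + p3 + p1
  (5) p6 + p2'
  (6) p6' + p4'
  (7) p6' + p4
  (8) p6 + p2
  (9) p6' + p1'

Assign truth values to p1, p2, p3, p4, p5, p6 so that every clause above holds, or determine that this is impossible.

Case p2 = 1:
The clause (p6) is unit, so p6 = 1.
The clause (p5) is unit, so p5 = 1.
The clause (p4') is unit, so p4 = 0.
Now (p4) is unsatisfied and unit — conflict.
Backtrack on p2: now try p2 = 0.
The clause (p6') is unit, so p6 = 0.
Now (p6) is unsatisfied and unit — conflict.
Both values of p2 lead to a conflict.

UNSATISFIABLE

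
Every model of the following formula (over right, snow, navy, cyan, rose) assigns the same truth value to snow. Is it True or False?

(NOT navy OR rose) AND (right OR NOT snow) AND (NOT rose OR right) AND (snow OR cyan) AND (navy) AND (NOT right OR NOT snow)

Suppose snow = true.
Unit clause (right) forces right = true.
Now (NOT right) is unsatisfied and unit — conflict.
So every satisfying assignment has snow = False.

False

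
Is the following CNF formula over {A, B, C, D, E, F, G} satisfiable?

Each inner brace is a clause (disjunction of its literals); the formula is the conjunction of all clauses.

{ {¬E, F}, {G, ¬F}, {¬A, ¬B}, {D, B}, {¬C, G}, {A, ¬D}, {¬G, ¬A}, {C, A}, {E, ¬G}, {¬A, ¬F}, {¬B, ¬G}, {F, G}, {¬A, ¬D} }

No, unsatisfiable

Suppose E = False.
Unit clause (¬G) forces G = False.
Unit clause (¬F) forces F = False.
Now (F) is unsatisfied and unit — conflict.
Backtrack on E: now try E = True.
Unit clause (F) forces F = True.
Unit clause (G) forces G = True.
Unit clause (¬A) forces A = False.
Unit clause (¬D) forces D = False.
Unit clause (B) forces B = True.
Now (¬B) is unsatisfied and unit — conflict.
Either choice for E ends in contradiction.
No assignment satisfies every clause.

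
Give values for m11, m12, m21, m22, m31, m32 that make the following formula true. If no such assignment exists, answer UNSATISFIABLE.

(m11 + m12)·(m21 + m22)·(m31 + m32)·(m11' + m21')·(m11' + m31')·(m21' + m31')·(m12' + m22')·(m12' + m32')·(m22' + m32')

UNSATISFIABLE

Case m11 = 1:
Unit clause (m21') forces m21 = 0.
Unit clause (m22) forces m22 = 1.
Unit clause (m31') forces m31 = 0.
Unit clause (m32) forces m32 = 1.
Now (m32') is unsatisfied and unit — conflict.
Backtrack on m11: now try m11 = 0.
Unit clause (m12) forces m12 = 1.
Unit clause (m22') forces m22 = 0.
Unit clause (m21) forces m21 = 1.
Unit clause (m31') forces m31 = 0.
Unit clause (m32) forces m32 = 1.
Now (m32') is unsatisfied and unit — conflict.
Neither m11 = 1 nor m11 = 0 works.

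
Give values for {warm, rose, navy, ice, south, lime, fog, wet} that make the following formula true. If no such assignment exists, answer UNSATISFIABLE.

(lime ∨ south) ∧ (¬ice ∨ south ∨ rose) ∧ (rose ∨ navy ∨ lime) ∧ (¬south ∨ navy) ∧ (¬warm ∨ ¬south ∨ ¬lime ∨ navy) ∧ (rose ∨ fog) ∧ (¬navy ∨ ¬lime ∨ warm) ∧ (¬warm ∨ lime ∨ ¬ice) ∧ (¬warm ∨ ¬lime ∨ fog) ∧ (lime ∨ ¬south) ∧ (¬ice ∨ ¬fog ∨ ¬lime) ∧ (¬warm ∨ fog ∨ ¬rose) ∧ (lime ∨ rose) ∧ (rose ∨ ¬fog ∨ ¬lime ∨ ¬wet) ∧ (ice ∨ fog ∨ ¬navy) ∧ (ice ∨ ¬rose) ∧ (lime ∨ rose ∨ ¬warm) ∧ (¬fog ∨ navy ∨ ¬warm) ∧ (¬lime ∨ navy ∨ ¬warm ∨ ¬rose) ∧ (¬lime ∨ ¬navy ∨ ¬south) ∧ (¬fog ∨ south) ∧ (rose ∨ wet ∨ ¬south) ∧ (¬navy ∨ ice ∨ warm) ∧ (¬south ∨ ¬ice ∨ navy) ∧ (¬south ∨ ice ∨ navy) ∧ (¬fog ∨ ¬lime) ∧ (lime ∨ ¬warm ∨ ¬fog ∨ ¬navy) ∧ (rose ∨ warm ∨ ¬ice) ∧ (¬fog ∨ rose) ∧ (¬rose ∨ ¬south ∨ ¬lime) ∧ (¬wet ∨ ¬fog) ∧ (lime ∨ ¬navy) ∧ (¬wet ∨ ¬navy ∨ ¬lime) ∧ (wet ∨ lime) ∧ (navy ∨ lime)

warm ↦ False,  rose ↦ True,  navy ↦ False,  ice ↦ True,  south ↦ False,  lime ↦ True,  fog ↦ False,  wet ↦ False

Branch on lime: set lime = True.
From the singleton clause (¬fog), fog = False.
From the singleton clause (rose), rose = True.
From the singleton clause (¬warm), warm = False.
From the singleton clause (¬navy), navy = False.
From the singleton clause (¬south), south = False.
From the singleton clause (ice), ice = True.
Every clause is now satisfied; wet is unconstrained.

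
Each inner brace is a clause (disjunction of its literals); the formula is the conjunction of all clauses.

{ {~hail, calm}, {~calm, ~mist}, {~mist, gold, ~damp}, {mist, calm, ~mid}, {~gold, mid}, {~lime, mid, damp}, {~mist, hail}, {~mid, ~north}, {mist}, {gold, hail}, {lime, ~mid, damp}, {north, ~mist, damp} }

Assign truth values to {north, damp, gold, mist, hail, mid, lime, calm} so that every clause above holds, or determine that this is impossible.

UNSATISFIABLE

(mist) alone gives mist = 1.
(~calm) alone gives calm = 0.
(~hail) alone gives hail = 0.
Now (hail) is unsatisfied and unit — conflict.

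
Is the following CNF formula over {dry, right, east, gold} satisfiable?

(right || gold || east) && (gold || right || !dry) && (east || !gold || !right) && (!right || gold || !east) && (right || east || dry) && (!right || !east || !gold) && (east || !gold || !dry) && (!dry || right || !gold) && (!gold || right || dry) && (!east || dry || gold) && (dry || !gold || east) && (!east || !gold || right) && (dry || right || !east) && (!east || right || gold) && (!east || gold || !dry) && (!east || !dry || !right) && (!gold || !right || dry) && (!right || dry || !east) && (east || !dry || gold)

Yes

Try right = true.
Try east = false.
(!gold) alone gives gold = false.
(!dry) alone gives dry = false.
Every clause now holds.
A satisfying assignment: dry: false,  right: true,  east: false,  gold: false.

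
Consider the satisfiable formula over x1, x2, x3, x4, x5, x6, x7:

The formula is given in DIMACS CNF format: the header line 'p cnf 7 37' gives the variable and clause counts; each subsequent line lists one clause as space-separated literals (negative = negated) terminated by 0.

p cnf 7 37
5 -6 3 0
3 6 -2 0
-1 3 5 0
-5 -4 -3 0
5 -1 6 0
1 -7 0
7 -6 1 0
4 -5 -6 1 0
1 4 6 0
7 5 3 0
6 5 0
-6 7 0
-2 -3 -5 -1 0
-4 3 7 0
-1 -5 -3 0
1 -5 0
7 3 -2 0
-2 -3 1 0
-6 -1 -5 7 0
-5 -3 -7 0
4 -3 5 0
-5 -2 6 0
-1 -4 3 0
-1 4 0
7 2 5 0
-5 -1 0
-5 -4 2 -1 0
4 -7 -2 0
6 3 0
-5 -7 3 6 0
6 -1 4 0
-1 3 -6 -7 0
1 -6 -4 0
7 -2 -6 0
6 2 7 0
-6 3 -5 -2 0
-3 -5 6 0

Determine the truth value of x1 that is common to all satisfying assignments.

Suppose x1 = False.
From the singleton clause (¬x7), x7 = False.
From the singleton clause (¬x6), x6 = False.
From the singleton clause (x4), x4 = True.
From the singleton clause (x5), x5 = True.
But (¬x5) is also a unit clause — contradiction.
So every satisfying assignment has x1 = True.

True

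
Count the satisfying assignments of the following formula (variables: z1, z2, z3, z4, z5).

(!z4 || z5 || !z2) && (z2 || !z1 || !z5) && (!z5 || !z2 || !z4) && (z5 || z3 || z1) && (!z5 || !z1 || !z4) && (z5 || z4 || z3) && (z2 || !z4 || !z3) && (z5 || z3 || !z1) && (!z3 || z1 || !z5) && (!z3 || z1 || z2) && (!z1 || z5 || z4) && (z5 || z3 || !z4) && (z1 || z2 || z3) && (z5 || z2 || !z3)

There are 2^5 = 32 truth assignments over (z1, z2, z3, z4, z5).
Split on z5. With z5 = true, the clauses containing z5 are satisfied and !z5 drops from the rest; 3 of the 2^4 = 16 assignments to the other variables satisfy what remains.
With z5 = false, by the same count on the reduced clause set, 1 assignment works.
(One model: z1=F, z2=T, z3=F, z4=F, z5=T.)
Total: 3 + 1 = 4.

4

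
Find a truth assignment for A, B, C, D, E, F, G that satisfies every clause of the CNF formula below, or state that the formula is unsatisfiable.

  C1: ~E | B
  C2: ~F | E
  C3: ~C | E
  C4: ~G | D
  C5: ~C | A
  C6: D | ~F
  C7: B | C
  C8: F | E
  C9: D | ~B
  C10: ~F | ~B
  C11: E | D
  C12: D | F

Case E = 1:
From the singleton clause (B), B = 1.
From the singleton clause (D), D = 1.
From the singleton clause (~F), F = 0.
Case C = 1:
From the singleton clause (A), A = 1.
Every clause is now satisfied; G is unconstrained.

A=1,  B=1,  C=1,  D=1,  E=1,  F=0,  G=1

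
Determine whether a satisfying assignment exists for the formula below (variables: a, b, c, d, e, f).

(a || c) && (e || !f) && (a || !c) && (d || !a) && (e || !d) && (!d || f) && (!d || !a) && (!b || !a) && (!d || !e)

Try a = true.
Unit clause (d) forces d = true.
But (!d) is also a unit clause — contradiction.
Undo a and try a = false.
Unit clause (c) forces c = true.
But (!c) is also a unit clause — contradiction.
Both values of a lead to a conflict.
No assignment satisfies every clause.

No, unsatisfiable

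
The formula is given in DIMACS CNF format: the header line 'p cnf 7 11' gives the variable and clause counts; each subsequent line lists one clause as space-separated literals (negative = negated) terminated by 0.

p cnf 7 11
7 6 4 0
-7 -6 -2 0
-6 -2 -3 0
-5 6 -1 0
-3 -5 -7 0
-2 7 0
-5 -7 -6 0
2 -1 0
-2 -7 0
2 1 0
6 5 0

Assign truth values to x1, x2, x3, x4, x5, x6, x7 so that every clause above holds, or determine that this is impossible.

Case x2 = False:
(¬x1) alone gives x1 = False.
That conflicts with the unit clause (x1).
Backtrack on x2: now try x2 = True.
(x7) alone gives x7 = True.
That conflicts with the unit clause (¬x7).
Either choice for x2 ends in contradiction.

UNSATISFIABLE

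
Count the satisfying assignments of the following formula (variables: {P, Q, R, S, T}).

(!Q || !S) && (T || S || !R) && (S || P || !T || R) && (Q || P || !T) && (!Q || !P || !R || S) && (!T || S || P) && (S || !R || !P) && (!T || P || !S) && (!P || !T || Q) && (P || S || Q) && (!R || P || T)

There are 2^5 = 32 truth assignments over (P, Q, R, S, T).
Split on T. With T = true, the clauses containing T are satisfied and !T drops from the rest; 1 of the 2^4 = 16 assignments to the other variables satisfy what remains.
With T = false, by the same count on the reduced clause set, 6 assignments work.
Total: 1 + 6 = 7.

7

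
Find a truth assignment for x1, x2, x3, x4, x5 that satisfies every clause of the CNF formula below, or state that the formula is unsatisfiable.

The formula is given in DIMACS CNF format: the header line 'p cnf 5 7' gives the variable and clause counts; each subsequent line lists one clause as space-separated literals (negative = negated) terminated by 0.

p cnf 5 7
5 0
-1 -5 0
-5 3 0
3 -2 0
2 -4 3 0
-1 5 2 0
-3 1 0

From the singleton clause (x5), x5 = True.
From the singleton clause (¬x1), x1 = False.
From the singleton clause (x3), x3 = True.
Now (¬x3) is unsatisfied and unit — conflict.

UNSATISFIABLE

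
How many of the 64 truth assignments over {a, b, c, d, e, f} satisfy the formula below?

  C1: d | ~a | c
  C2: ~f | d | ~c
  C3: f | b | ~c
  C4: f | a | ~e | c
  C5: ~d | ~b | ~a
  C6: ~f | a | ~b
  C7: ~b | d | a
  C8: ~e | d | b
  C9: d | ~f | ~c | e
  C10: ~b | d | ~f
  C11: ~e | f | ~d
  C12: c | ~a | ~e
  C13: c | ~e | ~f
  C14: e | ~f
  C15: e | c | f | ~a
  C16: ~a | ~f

7

There are 2^6 = 64 truth assignments over (a, b, c, d, e, f).
Split on d. With d = 1, the clauses containing d are satisfied and ~d drops from the rest; 4 of the 2^5 = 32 assignments to the other variables satisfy what remains.
With d = 0, by the same count on the reduced clause set, 3 assignments work.
Total: 4 + 3 = 7.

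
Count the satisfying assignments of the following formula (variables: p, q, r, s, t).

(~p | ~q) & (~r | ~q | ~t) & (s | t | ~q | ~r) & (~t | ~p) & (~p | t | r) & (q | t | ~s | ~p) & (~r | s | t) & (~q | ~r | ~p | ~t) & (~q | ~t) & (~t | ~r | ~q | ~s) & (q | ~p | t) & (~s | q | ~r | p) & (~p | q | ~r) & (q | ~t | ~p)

There are 2^5 = 32 truth assignments over (p, q, r, s, t).
Split on q. With q = 1, the clauses containing q are satisfied and ~q drops from the rest; 3 of the 2^4 = 16 assignments to the other variables satisfy what remains.
With q = 0, by the same count on the reduced clause set, 5 assignments work.
(One model: p=F, q=F, r=F, s=F, t=F.)
Total: 3 + 5 = 8.

8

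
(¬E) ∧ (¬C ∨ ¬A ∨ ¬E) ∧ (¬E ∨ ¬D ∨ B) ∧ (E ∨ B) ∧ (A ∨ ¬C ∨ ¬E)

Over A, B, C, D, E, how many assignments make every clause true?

8

There are 2^5 = 32 truth assignments over (A, B, C, D, E).
Split on A. With A = True, the clauses containing A are satisfied and ¬A drops from the rest; 4 of the 2^4 = 16 assignments to the other variables satisfy what remains.
With A = False, by the same count on the reduced clause set, 4 assignments work.
(One model: A=F, B=T, C=F, D=F, E=F.)
Total: 4 + 4 = 8.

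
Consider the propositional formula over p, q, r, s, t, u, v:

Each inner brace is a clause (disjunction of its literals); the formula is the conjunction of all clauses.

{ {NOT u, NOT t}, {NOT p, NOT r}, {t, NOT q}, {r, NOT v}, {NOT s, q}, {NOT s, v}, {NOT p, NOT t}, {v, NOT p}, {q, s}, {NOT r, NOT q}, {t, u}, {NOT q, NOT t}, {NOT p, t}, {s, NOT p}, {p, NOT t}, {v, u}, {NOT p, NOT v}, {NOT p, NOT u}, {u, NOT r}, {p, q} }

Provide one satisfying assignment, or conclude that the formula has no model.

UNSATISFIABLE

Try u = false.
The clause (t) is unit, so t = true.
The clause (NOT p) is unit, so p = false.
Now (p) is unsatisfied and unit — conflict.
Undo u and try u = true.
The clause (NOT t) is unit, so t = false.
The clause (NOT q) is unit, so q = false.
The clause (NOT s) is unit, so s = false.
Now (s) is unsatisfied and unit — conflict.
Both values of u lead to a conflict.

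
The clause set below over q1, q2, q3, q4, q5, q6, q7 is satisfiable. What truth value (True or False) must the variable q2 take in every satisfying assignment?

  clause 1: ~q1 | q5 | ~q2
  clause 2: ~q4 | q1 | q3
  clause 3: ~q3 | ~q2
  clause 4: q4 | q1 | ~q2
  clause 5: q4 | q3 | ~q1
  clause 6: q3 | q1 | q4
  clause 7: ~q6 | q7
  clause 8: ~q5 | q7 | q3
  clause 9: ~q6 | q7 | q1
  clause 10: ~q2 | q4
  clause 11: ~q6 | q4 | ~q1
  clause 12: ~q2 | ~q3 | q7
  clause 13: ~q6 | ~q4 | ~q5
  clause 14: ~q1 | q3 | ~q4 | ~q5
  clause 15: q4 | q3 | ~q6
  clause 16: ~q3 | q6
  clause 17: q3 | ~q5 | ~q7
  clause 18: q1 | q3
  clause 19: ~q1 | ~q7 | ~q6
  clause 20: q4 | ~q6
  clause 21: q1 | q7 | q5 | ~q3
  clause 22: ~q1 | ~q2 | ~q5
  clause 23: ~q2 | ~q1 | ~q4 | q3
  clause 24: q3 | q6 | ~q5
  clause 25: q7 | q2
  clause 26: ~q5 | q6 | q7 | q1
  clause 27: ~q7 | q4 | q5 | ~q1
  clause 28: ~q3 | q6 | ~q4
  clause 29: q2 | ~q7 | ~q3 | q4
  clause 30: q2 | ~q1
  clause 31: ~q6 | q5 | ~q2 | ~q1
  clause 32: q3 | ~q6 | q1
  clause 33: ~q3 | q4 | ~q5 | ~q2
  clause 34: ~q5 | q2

Suppose q2 = 1.
(~q3) alone gives q3 = 0.
(q4) alone gives q4 = 1.
(q1) alone gives q1 = 1.
That conflicts with the unit clause (~q1).
So every satisfying assignment has q2 = False.

False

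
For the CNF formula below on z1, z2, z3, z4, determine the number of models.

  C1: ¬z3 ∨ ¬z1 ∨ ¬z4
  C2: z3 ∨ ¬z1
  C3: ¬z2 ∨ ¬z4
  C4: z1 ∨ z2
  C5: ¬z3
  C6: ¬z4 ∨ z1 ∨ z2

There are 2^4 = 16 truth assignments over (z1, z2, z3, z4).
Check each against the 6 clauses (columns in the order z1, z2, z3, z4):
  F F F F  ✗ fails (z1 ∨ z2)
  F F F T  ✗ fails (z1 ∨ z2)
  F F T F  ✗ fails (z1 ∨ z2)
  F F T T  ✗ fails (z1 ∨ z2)
  F T F F  ✓ satisfies all
  F T F T  ✗ fails (¬z2 ∨ ¬z4)
  F T T F  ✗ fails (¬z3)
  F T T T  ✗ fails (¬z2 ∨ ¬z4)
  T F F F  ✗ fails (z3 ∨ ¬z1)
  T F F T  ✗ fails (z3 ∨ ¬z1)
  T F T F  ✗ fails (¬z3)
  T F T T  ✗ fails (¬z3 ∨ ¬z1 ∨ ¬z4)
  T T F F  ✗ fails (z3 ∨ ¬z1)
  T T F T  ✗ fails (z3 ∨ ¬z1)
  T T T F  ✗ fails (¬z3)
  T T T T  ✗ fails (¬z3 ∨ ¬z1 ∨ ¬z4)
1 of the 16 rows is a model.

1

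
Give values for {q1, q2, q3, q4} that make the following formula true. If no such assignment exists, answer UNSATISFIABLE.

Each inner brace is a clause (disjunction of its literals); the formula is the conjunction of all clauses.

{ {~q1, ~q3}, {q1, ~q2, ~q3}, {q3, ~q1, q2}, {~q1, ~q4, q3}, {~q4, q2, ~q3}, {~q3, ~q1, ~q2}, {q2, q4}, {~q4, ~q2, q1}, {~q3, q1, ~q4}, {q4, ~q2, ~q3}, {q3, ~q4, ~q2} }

Suppose q1 = 0.
Suppose q2 = 1.
From the singleton clause (~q3), q3 = 0.
From the singleton clause (~q4), q4 = 0.
Every clause now holds.

q1 ↦ 0, q2 ↦ 1, q3 ↦ 0, q4 ↦ 0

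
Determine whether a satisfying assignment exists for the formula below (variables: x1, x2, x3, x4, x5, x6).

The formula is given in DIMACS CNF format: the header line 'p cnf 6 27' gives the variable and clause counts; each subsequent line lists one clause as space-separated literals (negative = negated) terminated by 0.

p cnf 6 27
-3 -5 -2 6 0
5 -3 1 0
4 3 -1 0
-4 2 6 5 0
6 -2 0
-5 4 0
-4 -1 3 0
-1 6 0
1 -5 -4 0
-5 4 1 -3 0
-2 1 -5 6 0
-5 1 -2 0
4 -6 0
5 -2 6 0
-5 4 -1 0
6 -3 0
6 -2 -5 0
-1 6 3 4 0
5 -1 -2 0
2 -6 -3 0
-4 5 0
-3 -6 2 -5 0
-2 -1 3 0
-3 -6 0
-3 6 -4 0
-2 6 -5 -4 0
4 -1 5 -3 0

Yes

Case x6 = False:
The clause (¬x2) is unit, so x2 = False.
The clause (¬x1) is unit, so x1 = False.
The clause (¬x3) is unit, so x3 = False.
Case x4 = False:
The clause (¬x5) is unit, so x5 = False.
This assignment satisfies each clause.
A satisfying assignment: x1 ↦ False,  x2 ↦ False,  x3 ↦ False,  x4 ↦ False,  x5 ↦ False,  x6 ↦ False.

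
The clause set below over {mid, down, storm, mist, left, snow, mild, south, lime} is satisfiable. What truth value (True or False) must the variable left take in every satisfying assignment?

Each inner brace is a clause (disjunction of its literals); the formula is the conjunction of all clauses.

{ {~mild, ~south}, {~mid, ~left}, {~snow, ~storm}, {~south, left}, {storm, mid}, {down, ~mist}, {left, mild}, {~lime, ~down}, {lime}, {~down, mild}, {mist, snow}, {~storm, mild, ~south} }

False

Suppose left = 1.
The clause (~mid) is unit, so mid = 0.
The clause (storm) is unit, so storm = 1.
The clause (~snow) is unit, so snow = 0.
The clause (lime) is unit, so lime = 1.
The clause (~down) is unit, so down = 0.
The clause (~mist) is unit, so mist = 0.
Now (mist) is unsatisfied and unit — conflict.
So every satisfying assignment has left = False.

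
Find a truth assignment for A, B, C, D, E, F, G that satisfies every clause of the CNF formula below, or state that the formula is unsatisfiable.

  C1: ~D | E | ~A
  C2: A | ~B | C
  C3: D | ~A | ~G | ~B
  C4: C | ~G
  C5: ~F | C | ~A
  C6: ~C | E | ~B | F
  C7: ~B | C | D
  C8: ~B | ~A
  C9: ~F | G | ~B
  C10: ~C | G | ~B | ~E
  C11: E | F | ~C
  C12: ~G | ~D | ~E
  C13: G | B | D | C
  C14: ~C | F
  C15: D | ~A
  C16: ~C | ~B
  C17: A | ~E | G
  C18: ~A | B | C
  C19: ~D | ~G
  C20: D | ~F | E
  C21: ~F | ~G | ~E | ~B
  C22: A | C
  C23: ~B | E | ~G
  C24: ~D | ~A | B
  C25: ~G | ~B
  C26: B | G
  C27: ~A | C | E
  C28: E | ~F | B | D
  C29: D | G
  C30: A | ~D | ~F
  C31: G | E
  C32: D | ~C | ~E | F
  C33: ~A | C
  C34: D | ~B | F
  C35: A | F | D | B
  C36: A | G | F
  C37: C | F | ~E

Try C = 1.
The clause (F) is unit, so F = 1.
The clause (~B) is unit, so B = 0.
The clause (G) is unit, so G = 1.
The clause (~D) is unit, so D = 0.
The clause (~A) is unit, so A = 0.
The clause (E) is unit, so E = 1.
All clauses are satisfied.

A: 0,  B: 0,  C: 1,  D: 0,  E: 1,  F: 1,  G: 1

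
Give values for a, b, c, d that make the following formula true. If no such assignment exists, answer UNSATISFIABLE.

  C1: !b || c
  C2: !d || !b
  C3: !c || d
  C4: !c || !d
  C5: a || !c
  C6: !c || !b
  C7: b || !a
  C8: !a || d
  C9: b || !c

Branch on b: set b = false.
(!a) alone gives a = false.
(!c) alone gives c = false.
Every clause is now satisfied; d is unconstrained.

a ↦ false,  b ↦ false,  c ↦ false,  d ↦ false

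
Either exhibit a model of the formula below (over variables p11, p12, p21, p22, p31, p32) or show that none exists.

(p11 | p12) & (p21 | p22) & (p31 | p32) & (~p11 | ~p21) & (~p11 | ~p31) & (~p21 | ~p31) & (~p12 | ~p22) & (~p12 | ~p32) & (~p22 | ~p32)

UNSATISFIABLE

Try p11 = 1.
Unit clause (~p21) forces p21 = 0.
Unit clause (p22) forces p22 = 1.
Unit clause (~p31) forces p31 = 0.
Unit clause (p32) forces p32 = 1.
Now (~p32) is unsatisfied and unit — conflict.
So p11 must be the other value — set p11 = 0.
Unit clause (p12) forces p12 = 1.
Unit clause (~p22) forces p22 = 0.
Unit clause (p21) forces p21 = 1.
Unit clause (~p31) forces p31 = 0.
Unit clause (p32) forces p32 = 1.
Now (~p32) is unsatisfied and unit — conflict.
Either choice for p11 ends in contradiction.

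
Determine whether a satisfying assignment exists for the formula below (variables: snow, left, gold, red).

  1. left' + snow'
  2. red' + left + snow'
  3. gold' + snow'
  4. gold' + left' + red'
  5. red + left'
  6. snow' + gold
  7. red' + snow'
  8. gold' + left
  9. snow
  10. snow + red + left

Unsatisfiable

Unit clause (snow) forces snow = 1.
Unit clause (left') forces left = 0.
Unit clause (red') forces red = 0.
Unit clause (gold') forces gold = 0.
That conflicts with the unit clause (gold).
No assignment satisfies every clause.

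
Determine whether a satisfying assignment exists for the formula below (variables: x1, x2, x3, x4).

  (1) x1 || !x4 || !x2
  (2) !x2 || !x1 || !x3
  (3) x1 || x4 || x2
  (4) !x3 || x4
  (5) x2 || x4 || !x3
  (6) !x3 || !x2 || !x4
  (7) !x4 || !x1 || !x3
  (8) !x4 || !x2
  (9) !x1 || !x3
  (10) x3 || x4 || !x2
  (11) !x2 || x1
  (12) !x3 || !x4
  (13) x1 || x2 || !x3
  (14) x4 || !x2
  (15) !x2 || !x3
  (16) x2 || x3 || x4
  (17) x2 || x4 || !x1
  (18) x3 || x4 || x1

Yes, satisfiable

Branch on x3: set x3 = false.
Branch on x4: set x4 = true.
(!x2) alone gives x2 = false.
No clause remains; x1 is free.
A satisfying assignment: x1 ↦ true,  x2 ↦ false,  x3 ↦ false,  x4 ↦ true.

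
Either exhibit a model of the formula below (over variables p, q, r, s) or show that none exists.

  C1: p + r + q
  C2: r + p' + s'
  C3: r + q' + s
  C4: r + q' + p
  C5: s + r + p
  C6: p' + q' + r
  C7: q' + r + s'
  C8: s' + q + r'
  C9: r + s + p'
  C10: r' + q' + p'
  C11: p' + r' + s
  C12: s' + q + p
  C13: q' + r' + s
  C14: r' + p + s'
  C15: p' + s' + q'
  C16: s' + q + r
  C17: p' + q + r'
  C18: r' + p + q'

Suppose p = 0.
Suppose r = 1.
Unit clause (s') forces s = 0.
Unit clause (q') forces q = 0.
Every clause now holds.

p ↦ 0, q ↦ 0, r ↦ 1, s ↦ 0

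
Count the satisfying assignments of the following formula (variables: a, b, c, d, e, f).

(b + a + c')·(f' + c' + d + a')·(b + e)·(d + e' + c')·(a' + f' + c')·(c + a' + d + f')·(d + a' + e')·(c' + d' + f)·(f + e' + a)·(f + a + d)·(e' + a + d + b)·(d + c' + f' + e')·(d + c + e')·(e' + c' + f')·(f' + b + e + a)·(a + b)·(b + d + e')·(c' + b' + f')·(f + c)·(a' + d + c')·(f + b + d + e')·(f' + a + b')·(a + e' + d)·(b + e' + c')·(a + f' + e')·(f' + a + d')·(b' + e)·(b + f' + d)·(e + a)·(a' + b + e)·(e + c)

2

There are 2^6 = 64 truth assignments over (a, b, c, d, e, f).
Split on c. With c = 1, the clauses containing c are satisfied and c' drops from the rest; 0 of the 2^5 = 32 assignments to the other variables satisfy what remains.
With c = 0, by the same count on the reduced clause set, 2 assignments work.
(One model: a=T, b=F, c=F, d=T, e=T, f=T.)
Total: 0 + 2 = 2.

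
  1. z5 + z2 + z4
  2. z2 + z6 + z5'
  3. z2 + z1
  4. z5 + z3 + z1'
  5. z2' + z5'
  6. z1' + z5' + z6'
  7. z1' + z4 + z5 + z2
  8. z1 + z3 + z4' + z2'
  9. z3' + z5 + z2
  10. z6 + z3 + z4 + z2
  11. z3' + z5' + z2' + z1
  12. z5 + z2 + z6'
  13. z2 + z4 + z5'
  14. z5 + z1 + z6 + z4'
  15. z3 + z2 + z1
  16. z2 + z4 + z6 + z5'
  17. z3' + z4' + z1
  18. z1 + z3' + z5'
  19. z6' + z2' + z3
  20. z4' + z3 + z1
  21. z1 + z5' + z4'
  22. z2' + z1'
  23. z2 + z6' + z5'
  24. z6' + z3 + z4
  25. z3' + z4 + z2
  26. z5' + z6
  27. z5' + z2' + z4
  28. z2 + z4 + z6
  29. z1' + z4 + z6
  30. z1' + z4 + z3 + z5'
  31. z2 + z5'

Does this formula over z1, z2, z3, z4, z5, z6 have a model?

Yes

Try z2 = 1.
Unit clause (z5') forces z5 = 0.
Unit clause (z1') forces z1 = 0.
Try z3 = 0.
Unit clause (z4') forces z4 = 0.
Unit clause (z6') forces z6 = 0.
Every clause now holds.
A satisfying assignment: z1: 0,  z2: 1,  z3: 0,  z4: 0,  z5: 0,  z6: 0.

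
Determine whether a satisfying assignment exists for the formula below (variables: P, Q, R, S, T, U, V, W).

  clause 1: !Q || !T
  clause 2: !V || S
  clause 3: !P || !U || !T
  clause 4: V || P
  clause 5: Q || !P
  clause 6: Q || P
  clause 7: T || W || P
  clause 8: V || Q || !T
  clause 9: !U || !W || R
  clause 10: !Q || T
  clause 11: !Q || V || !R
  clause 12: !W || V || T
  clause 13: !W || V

Unsatisfiable

Branch on Q: set Q = false.
Unit clause (!P) forces P = false.
That conflicts with the unit clause (P).
Backtrack on Q: now try Q = true.
Unit clause (!T) forces T = false.
That conflicts with the unit clause (T).
Either choice for Q ends in contradiction.
No assignment satisfies every clause.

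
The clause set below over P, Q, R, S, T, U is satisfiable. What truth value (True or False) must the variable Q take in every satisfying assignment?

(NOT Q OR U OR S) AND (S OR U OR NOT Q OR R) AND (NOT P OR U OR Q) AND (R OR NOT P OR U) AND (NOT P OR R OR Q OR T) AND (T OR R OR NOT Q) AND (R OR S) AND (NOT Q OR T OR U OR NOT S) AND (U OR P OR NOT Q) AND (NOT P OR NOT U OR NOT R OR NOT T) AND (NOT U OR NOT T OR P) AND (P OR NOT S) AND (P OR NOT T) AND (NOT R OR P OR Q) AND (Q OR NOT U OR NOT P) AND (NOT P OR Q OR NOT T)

True

Suppose Q = false.
Suppose P = false.
(NOT S) alone gives S = false.
(R) alone gives R = true.
But (NOT R) is also a unit clause — contradiction.
Backtrack on P: now try P = true.
(U) alone gives U = true.
But (NOT U) is also a unit clause — contradiction.
Either choice for P ends in contradiction.
So every satisfying assignment has Q = True.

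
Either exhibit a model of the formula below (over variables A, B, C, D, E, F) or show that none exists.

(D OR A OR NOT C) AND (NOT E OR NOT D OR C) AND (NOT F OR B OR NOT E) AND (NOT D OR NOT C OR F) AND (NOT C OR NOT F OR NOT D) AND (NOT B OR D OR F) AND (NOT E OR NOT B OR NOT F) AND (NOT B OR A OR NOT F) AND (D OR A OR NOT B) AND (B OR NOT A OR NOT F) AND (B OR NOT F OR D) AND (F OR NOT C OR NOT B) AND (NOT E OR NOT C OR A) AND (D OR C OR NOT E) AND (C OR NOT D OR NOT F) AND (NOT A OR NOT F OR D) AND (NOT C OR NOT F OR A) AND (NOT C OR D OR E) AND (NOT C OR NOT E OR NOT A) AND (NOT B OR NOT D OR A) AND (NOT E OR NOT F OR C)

A: false,  B: false,  C: false,  D: true,  E: false,  F: false

Suppose D = true.
Suppose E = false.
Suppose C = false.
(NOT F) alone gives F = false.
Suppose B = false.
All clauses hold; A can take either value.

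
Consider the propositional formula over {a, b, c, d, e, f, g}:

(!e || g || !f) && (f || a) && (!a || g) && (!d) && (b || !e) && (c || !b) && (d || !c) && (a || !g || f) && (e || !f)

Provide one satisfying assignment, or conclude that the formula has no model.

Unit clause (!d) forces d = false.
Unit clause (!c) forces c = false.
Unit clause (!b) forces b = false.
Unit clause (!e) forces e = false.
Unit clause (!f) forces f = false.
Unit clause (a) forces a = true.
Unit clause (g) forces g = true.
All clauses are satisfied.

a=true,  b=false,  c=false,  d=false,  e=false,  f=false,  g=true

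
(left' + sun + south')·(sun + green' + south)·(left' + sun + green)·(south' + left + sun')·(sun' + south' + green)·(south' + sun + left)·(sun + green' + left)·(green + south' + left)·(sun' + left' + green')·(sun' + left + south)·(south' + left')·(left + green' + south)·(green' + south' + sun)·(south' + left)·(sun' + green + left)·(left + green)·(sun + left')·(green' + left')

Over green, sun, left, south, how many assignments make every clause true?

There are 2^4 = 16 truth assignments over (green, sun, left, south).
Check each against the 18 clauses (columns in the order green, sun, left, south):
  F F F F  ✗ fails (left + green)
  F F F T  ✗ fails (south' + sun + left)
  F F T F  ✗ fails (left' + sun + green)
  F F T T  ✗ fails (left' + sun + south')
  F T F F  ✗ fails (sun' + left + south)
  F T F T  ✗ fails (south' + left + sun')
  F T T F  ✓ satisfies all
  F T T T  ✗ fails (sun' + south' + green)
  T F F F  ✗ fails (sun + green' + south)
  T F F T  ✗ fails (south' + sun + left)
  T F T F  ✗ fails (sun + green' + south)
  T F T T  ✗ fails (left' + sun + south')
  T T F F  ✗ fails (sun' + left + south)
  T T F T  ✗ fails (south' + left + sun')
  T T T F  ✗ fails (sun' + left' + green')
  T T T T  ✗ fails (sun' + left' + green')
1 of the 16 rows is a model.

1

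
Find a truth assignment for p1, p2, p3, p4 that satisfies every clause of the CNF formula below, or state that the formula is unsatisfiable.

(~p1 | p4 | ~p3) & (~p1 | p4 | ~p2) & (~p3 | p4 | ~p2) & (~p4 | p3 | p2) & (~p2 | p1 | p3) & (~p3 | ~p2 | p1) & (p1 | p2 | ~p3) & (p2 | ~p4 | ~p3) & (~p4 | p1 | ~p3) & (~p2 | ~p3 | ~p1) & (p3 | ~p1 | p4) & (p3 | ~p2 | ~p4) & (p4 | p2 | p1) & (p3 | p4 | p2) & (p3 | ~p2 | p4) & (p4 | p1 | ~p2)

UNSATISFIABLE

Suppose p1 = 0.
Suppose p2 = 0.
From the singleton clause (~p3), p3 = 0.
From the singleton clause (~p4), p4 = 0.
But (p4) is also a unit clause — contradiction.
Backtrack on p2: now try p2 = 1.
From the singleton clause (p3), p3 = 1.
But (~p3) is also a unit clause — contradiction.
Both values of p2 lead to a conflict.
Backtrack on p1: now try p1 = 1.
Suppose p4 = 1.
Suppose p3 = 1.
From the singleton clause (p2), p2 = 1.
But (~p2) is also a unit clause — contradiction.
Backtrack on p3: now try p3 = 0.
From the singleton clause (p2), p2 = 1.
But (~p2) is also a unit clause — contradiction.
Both values of p3 lead to a conflict.
Backtrack on p4: now try p4 = 0.
From the singleton clause (~p3), p3 = 0.
But (p3) is also a unit clause — contradiction.
Both values of p4 lead to a conflict.
Both values of p1 lead to a conflict.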